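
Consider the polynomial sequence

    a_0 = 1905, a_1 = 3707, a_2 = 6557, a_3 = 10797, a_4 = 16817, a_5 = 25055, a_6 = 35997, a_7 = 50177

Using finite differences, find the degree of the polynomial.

Δ: 1802, 2850, 4240, 6020, 8238, 10942, 14180
Δ²: 1048, 1390, 1780, 2218, 2704, 3238
Δ³: 342, 390, 438, 486, 534
Δ⁴: 48, 48, 48, 48
The fourth differences are constant, so the polynomial has degree 4.

4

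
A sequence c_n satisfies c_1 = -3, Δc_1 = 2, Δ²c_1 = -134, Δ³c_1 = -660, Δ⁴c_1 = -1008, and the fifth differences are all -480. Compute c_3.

-133

Build the table forward from the leading diagonal:
Δ⁵: -480, -480, -480
Δ⁴: -1008, -1488, -1968
Δ³: -660, -1668, -3156
Δ²: -134, -794, -2462
Δ: 2, -132, -926
c: -3, -1, -133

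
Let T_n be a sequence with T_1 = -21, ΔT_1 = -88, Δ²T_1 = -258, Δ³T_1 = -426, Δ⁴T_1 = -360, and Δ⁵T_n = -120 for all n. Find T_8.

-36085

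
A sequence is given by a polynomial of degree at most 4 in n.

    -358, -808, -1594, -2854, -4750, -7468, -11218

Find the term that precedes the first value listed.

-130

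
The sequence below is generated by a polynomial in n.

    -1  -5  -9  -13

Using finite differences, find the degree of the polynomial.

1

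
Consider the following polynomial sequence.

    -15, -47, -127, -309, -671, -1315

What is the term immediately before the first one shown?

Δ: -32, -80, -182, -362, -644
Δ²: -48, -102, -180, -282
Δ³: -54, -78, -102
Δ⁴: -24, -24
The fourth differences are constant at -24.
Work back: -54 + 24 = -30;  -48 + 30 = -18;  -32 + 18 = -14;  -15 + 14 = -1

-1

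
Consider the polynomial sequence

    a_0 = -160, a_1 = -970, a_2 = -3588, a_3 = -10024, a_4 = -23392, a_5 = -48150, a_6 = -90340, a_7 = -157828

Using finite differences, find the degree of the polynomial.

-810, -2618, -6436, -13368, -24758, -42190, -67488
-1808, -3818, -6932, -11390, -17432, -25298
-2010, -3114, -4458, -6042, -7866
-1104, -1344, -1584, -1824
-240, -240, -240
The fifth differences are constant, so the polynomial has degree 5.

5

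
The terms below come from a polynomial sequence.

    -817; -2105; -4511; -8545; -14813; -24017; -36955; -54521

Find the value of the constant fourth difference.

D1: -1288, -2406, -4034, -6268, -9204, -12938, -17566
D2: -1118, -1628, -2234, -2936, -3734, -4628
D3: -510, -606, -702, -798, -894
D4: -96, -96, -96, -96

-96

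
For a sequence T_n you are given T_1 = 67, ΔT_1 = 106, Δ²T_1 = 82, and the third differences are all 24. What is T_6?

Build the table forward from the leading diagonal:
Third differences: 24, 24, 24, 24, 24, 24
Second differences: 82, 106, 130, 154, 178, 202
First differences: 106, 188, 294, 424, 578, 756
T: 67, 173, 361, 655, 1079, 1657

1657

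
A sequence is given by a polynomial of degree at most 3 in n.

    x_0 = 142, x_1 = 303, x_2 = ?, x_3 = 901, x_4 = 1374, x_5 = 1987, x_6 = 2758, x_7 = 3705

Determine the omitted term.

550

Using the last 5 terms:
First differences: 473, 613, 771, 947
Second differences: 140, 158, 176
Third differences: 18, 18
Constant third difference = 18.
Extend backward: 140 − 18 = 122;  473 − 122 = 351;  901 − 351 = 550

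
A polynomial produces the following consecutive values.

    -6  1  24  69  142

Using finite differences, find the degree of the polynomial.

3

D1: 7, 23, 45, 73
D2: 16, 22, 28
D3: 6, 6
The third differences are constant, so the polynomial has degree 3.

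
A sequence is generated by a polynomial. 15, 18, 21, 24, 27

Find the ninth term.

First differences: 3  3  3  3
First differences constant at 3.
27 + 3 = 30
30 + 3 = 33
33 + 3 = 36
36 + 3 = 39

39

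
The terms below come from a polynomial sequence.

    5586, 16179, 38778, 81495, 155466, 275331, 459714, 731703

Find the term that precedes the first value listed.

1431

Δ: 10593, 22599, 42717, 73971, 119865, 184383, 271989
Δ²: 12006, 20118, 31254, 45894, 64518, 87606
Δ³: 8112, 11136, 14640, 18624, 23088
Δ⁴: 3024, 3504, 3984, 4464
Δ⁵: 480, 480, 480
The fifth differences are constant at 480.
Work back: 3024 − 480 = 2544;  8112 − 2544 = 5568;  12006 − 5568 = 6438;  10593 − 6438 = 4155;  5586 − 4155 = 1431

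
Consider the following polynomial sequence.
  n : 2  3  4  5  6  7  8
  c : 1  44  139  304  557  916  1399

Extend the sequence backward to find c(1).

D1: 43  95  165  253  359  483
D2: 52  70  88  106  124
D3: 18  18  18  18
The third differences are constant at 18.
Work back: 52 − 18 = 34;  43 − 34 = 9;  1 − 9 = -8

-8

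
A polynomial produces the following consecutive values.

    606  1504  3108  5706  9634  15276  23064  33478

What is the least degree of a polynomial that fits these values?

4

898, 1604, 2598, 3928, 5642, 7788, 10414
706, 994, 1330, 1714, 2146, 2626
288, 336, 384, 432, 480
48, 48, 48, 48
The fourth differences are constant, so the polynomial has degree 4.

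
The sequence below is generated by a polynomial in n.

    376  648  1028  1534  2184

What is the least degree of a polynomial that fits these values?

First differences: 272, 380, 506, 650
Second differences: 108, 126, 144
Third differences: 18, 18
The third differences are constant, so the polynomial has degree 3.

3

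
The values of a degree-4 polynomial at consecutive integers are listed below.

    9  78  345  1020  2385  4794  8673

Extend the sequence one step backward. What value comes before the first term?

First differences: 69, 267, 675, 1365, 2409, 3879
Second differences: 198, 408, 690, 1044, 1470
Third differences: 210, 282, 354, 426
Fourth differences: 72, 72, 72
The fourth differences are constant at 72.
Work back: 210 − 72 = 138;  198 − 138 = 60;  69 − 60 = 9;  9 − 9 = 0

0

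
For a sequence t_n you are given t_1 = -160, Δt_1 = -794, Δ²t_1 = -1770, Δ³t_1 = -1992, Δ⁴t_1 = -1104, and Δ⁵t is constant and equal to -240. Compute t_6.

-47510

Build the table forward from the leading diagonal:
Δ⁵: -240, -240, -240, -240, -240, -240
Δ⁴: -1104, -1344, -1584, -1824, -2064, -2304
Δ³: -1992, -3096, -4440, -6024, -7848, -9912
Δ²: -1770, -3762, -6858, -11298, -17322, -25170
Δ: -794, -2564, -6326, -13184, -24482, -41804
t: -160, -954, -3518, -9844, -23028, -47510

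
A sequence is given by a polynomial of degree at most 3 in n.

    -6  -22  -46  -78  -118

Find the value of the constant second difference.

-8

First differences: -16, -24, -32, -40
Second differences: -8, -8, -8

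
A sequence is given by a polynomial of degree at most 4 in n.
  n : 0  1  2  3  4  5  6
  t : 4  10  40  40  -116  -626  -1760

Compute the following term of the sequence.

D1: 6 , 30 , 0 , -156 , -510 , -1134
D2: 24 , -30 , -156 , -354 , -624
D3: -54 , -126 , -198 , -270
D4: -72 , -72 , -72
The fourth differences are constant (-72).
-270 − 72 = -342;  -624 − 342 = -966;  -1134 − 966 = -2100;  -1760 − 2100 = -3860

-3860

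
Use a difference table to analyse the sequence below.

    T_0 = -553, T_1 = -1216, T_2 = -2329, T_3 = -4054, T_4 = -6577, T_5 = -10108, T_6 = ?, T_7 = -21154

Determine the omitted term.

-14881

Using the first 6 terms:
-663, -1113, -1725, -2523, -3531
-450, -612, -798, -1008
-162, -186, -210
-24, -24
Constant fourth difference = -24.
Extend forward: -210 − 24 = -234;  -1008 − 234 = -1242;  -3531 − 1242 = -4773;  -10108 − 4773 = -14881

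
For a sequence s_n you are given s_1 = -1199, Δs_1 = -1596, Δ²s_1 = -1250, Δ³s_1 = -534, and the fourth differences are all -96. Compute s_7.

-41645

Build the table forward from the leading diagonal:
D4: -96  -96  -96  -96  -96  -96  -96
D3: -534  -630  -726  -822  -918  -1014  -1110
D2: -1250  -1784  -2414  -3140  -3962  -4880  -5894
D1: -1596  -2846  -4630  -7044  -10184  -14146  -19026
s: -1199  -2795  -5641  -10271  -17315  -27499  -41645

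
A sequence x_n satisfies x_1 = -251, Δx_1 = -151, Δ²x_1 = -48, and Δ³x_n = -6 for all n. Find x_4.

Build the table forward from the leading diagonal:
D3: -6, -6, -6, -6
D2: -48, -54, -60, -66
D1: -151, -199, -253, -313
x: -251, -402, -601, -854

-854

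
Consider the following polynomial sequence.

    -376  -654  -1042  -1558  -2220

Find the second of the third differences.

First differences: -278, -388, -516, -662
Second differences: -110, -128, -146
Third differences: -18, -18

-18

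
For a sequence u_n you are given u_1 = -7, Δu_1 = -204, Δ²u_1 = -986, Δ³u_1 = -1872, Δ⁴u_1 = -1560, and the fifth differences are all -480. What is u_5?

Build the table forward from the leading diagonal:
Fifth differences: -480  -480  -480  -480  -480
Fourth differences: -1560  -2040  -2520  -3000  -3480
Third differences: -1872  -3432  -5472  -7992  -10992
Second differences: -986  -2858  -6290  -11762  -19754
First differences: -204  -1190  -4048  -10338  -22100
u: -7  -211  -1401  -5449  -15787

-15787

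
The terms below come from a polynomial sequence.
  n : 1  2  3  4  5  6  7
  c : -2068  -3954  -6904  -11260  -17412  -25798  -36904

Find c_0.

-952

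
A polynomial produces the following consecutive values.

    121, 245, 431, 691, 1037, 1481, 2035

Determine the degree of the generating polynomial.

3

124, 186, 260, 346, 444, 554
62, 74, 86, 98, 110
12, 12, 12, 12
The third differences are constant, so the polynomial has degree 3.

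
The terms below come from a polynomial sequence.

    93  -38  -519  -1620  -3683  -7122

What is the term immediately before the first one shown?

72

-131, -481, -1101, -2063, -3439
-350, -620, -962, -1376
-270, -342, -414
-72, -72
The fourth differences are constant at -72.
Work back: -270 + 72 = -198;  -350 + 198 = -152;  -131 + 152 = 21;  93 − 21 = 72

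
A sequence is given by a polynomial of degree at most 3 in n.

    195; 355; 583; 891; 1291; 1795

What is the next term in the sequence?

2415

First differences: 160 , 228 , 308 , 400 , 504
Second differences: 68 , 80 , 92 , 104
Third differences: 12 , 12 , 12
The third differences are constant (12).
104 + 12 = 116;  504 + 116 = 620;  1795 + 620 = 2415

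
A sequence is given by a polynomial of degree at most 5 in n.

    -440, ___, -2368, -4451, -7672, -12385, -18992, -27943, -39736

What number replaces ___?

-1117

Using the last 7 terms:
First differences: -2083  -3221  -4713  -6607  -8951  -11793
Second differences: -1138  -1492  -1894  -2344  -2842
Third differences: -354  -402  -450  -498
Fourth differences: -48  -48  -48
Constant fourth difference = -48.
Extend backward: -354 + 48 = -306;  -1138 + 306 = -832;  -2083 + 832 = -1251;  -2368 + 1251 = -1117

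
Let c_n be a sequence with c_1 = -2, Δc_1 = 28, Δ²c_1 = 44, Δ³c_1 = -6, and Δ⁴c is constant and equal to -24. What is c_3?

98

Build the table forward from the leading diagonal:
D4: -24, -24, -24
D3: -6, -30, -54
D2: 44, 38, 8
D1: 28, 72, 110
c: -2, 26, 98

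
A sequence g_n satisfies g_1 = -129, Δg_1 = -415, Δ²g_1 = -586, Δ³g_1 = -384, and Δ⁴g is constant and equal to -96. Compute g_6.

Build the table forward from the leading diagonal:
Fourth differences: -96, -96, -96, -96, -96, -96
Third differences: -384, -480, -576, -672, -768, -864
Second differences: -586, -970, -1450, -2026, -2698, -3466
First differences: -415, -1001, -1971, -3421, -5447, -8145
g: -129, -544, -1545, -3516, -6937, -12384

-12384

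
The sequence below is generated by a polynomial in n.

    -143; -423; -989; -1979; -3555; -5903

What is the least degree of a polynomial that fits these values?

D1: -280, -566, -990, -1576, -2348
D2: -286, -424, -586, -772
D3: -138, -162, -186
D4: -24, -24
The fourth differences are constant, so the polynomial has degree 4.

4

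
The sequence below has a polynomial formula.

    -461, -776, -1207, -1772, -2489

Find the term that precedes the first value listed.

-244

D1: -315, -431, -565, -717
D2: -116, -134, -152
D3: -18, -18
The third differences are constant at -18.
Work back: -116 + 18 = -98;  -315 + 98 = -217;  -461 + 217 = -244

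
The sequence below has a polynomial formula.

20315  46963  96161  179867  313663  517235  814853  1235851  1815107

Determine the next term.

2593523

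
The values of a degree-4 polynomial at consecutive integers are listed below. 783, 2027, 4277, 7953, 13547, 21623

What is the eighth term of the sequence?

Δ: 1244, 2250, 3676, 5594, 8076
Δ²: 1006, 1426, 1918, 2482
Δ³: 420, 492, 564
Δ⁴: 72, 72
Fourth differences constant at 72.
564 + 72 = 636;  2482 + 636 = 3118;  8076 + 3118 = 11194;  21623 + 11194 = 32817
636 + 72 = 708;  3118 + 708 = 3826;  11194 + 3826 = 15020;  32817 + 15020 = 47837

47837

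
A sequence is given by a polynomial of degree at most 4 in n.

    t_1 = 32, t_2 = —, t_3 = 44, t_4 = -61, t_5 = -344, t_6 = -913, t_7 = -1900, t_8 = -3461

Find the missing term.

55

Using the last 6 terms:
D1: -105  -283  -569  -987  -1561
D2: -178  -286  -418  -574
D3: -108  -132  -156
D4: -24  -24
Constant fourth difference = -24.
Extend backward: -108 + 24 = -84;  -178 + 84 = -94;  -105 + 94 = -11;  44 + 11 = 55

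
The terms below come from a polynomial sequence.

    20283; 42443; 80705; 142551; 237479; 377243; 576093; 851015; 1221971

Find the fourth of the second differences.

44836

First differences: 22160, 38262, 61846, 94928, 139764, 198850, 274922, 370956
Second differences: 16102, 23584, 33082, 44836, 59086, 76072, 96034
Third differences: 7482, 9498, 11754, 14250, 16986, 19962
Fourth differences: 2016, 2256, 2496, 2736, 2976
Fifth differences: 240, 240, 240, 240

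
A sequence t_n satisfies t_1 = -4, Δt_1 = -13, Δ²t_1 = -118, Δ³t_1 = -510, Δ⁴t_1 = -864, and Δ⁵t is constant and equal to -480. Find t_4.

-907

Build the table forward from the leading diagonal:
Δ⁵: -480  -480  -480  -480
Δ⁴: -864  -1344  -1824  -2304
Δ³: -510  -1374  -2718  -4542
Δ²: -118  -628  -2002  -4720
Δ: -13  -131  -759  -2761
t: -4  -17  -148  -907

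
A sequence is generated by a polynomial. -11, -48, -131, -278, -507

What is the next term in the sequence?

First differences: -37  -83  -147  -229
Second differences: -46  -64  -82
Third differences: -18  -18
The third differences are constant (-18).
-82 − 18 = -100;  -229 − 100 = -329;  -507 − 329 = -836

-836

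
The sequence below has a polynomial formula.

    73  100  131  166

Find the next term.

205

First differences: 27, 31, 35
Second differences: 4, 4
Second differences constant at 4.
35 + 4 = 39;  166 + 39 = 205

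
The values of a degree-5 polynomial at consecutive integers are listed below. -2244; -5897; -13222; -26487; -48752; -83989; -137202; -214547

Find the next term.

-323452

First differences: -3653  -7325  -13265  -22265  -35237  -53213  -77345
Second differences: -3672  -5940  -9000  -12972  -17976  -24132
Third differences: -2268  -3060  -3972  -5004  -6156
Fourth differences: -792  -912  -1032  -1152
Fifth differences: -120  -120  -120
The fifth differences are constant (-120).
-1152 − 120 = -1272;  -6156 − 1272 = -7428;  -24132 − 7428 = -31560;  -77345 − 31560 = -108905;  -214547 − 108905 = -323452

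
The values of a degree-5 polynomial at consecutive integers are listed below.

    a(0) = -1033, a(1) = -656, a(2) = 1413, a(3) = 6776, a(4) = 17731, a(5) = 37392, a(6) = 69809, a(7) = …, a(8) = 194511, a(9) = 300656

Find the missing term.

Using the first 7 terms:
Δ: 377, 2069, 5363, 10955, 19661, 32417
Δ²: 1692, 3294, 5592, 8706, 12756
Δ³: 1602, 2298, 3114, 4050
Δ⁴: 696, 816, 936
Δ⁵: 120, 120
Constant fifth difference = 120.
Extend forward: 936 + 120 = 1056;  4050 + 1056 = 5106;  12756 + 5106 = 17862;  32417 + 17862 = 50279;  69809 + 50279 = 120088

120088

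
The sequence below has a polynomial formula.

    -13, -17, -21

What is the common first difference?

-4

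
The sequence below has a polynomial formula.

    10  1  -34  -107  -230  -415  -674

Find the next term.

-1019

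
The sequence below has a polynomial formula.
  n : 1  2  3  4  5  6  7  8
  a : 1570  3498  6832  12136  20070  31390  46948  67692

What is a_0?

D1: 1928  3334  5304  7934  11320  15558  20744
D2: 1406  1970  2630  3386  4238  5186
D3: 564  660  756  852  948
D4: 96  96  96  96
The fourth differences are constant at 96.
Work back: 564 − 96 = 468;  1406 − 468 = 938;  1928 − 938 = 990;  1570 − 990 = 580

580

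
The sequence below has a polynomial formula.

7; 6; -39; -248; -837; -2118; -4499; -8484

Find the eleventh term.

Δ: -1  -45  -209  -589  -1281  -2381  -3985
Δ²: -44  -164  -380  -692  -1100  -1604
Δ³: -120  -216  -312  -408  -504
Δ⁴: -96  -96  -96  -96
Fourth differences constant at -96.
-504 − 96 = -600;  -1604 − 600 = -2204;  -3985 − 2204 = -6189;  -8484 − 6189 = -14673
-600 − 96 = -696;  -2204 − 696 = -2900;  -6189 − 2900 = -9089;  -14673 − 9089 = -23762
-696 − 96 = -792;  -2900 − 792 = -3692;  -9089 − 3692 = -12781;  -23762 − 12781 = -36543

-36543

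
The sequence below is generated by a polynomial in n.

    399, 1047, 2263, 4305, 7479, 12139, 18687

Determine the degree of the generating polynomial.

4

648, 1216, 2042, 3174, 4660, 6548
568, 826, 1132, 1486, 1888
258, 306, 354, 402
48, 48, 48
The fourth differences are constant, so the polynomial has degree 4.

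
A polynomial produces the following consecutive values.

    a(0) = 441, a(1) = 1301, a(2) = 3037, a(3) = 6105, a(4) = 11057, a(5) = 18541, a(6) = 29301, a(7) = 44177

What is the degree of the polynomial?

4

First differences: 860, 1736, 3068, 4952, 7484, 10760, 14876
Second differences: 876, 1332, 1884, 2532, 3276, 4116
Third differences: 456, 552, 648, 744, 840
Fourth differences: 96, 96, 96, 96
The fourth differences are constant, so the polynomial has degree 4.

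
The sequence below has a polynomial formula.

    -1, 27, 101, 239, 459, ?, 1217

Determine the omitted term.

Using the first 5 terms:
28  74  138  220
46  64  82
18  18
Constant third difference = 18.
Extend forward: 82 + 18 = 100;  220 + 100 = 320;  459 + 320 = 779

779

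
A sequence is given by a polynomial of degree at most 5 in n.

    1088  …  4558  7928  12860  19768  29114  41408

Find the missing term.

2384

Using the last 6 terms:
Δ: 3370  4932  6908  9346  12294
Δ²: 1562  1976  2438  2948
Δ³: 414  462  510
Δ⁴: 48  48
Constant fourth difference = 48.
Extend backward: 414 − 48 = 366;  1562 − 366 = 1196;  3370 − 1196 = 2174;  4558 − 2174 = 2384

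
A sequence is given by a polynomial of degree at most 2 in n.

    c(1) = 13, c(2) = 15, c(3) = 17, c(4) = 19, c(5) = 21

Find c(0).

2  2  2  2
The first differences are constant at 2.
Work back: 13 − 2 = 11

11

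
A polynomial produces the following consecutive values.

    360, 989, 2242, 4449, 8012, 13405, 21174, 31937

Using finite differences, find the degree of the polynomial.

4

Δ: 629, 1253, 2207, 3563, 5393, 7769, 10763
Δ²: 624, 954, 1356, 1830, 2376, 2994
Δ³: 330, 402, 474, 546, 618
Δ⁴: 72, 72, 72, 72
The fourth differences are constant, so the polynomial has degree 4.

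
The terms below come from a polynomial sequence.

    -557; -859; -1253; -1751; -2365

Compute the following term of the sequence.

-3107

First differences: -302 , -394 , -498 , -614
Second differences: -92 , -104 , -116
Third differences: -12 , -12
Third differences constant at -12.
-116 − 12 = -128;  -614 − 128 = -742;  -2365 − 742 = -3107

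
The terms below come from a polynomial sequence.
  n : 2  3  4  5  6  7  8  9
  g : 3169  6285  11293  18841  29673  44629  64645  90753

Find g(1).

First differences: 3116, 5008, 7548, 10832, 14956, 20016, 26108
Second differences: 1892, 2540, 3284, 4124, 5060, 6092
Third differences: 648, 744, 840, 936, 1032
Fourth differences: 96, 96, 96, 96
The fourth differences are constant at 96.
Work back: 648 − 96 = 552;  1892 − 552 = 1340;  3116 − 1340 = 1776;  3169 − 1776 = 1393

1393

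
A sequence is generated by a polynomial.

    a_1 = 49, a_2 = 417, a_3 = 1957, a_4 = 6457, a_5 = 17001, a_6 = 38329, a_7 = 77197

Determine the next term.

142737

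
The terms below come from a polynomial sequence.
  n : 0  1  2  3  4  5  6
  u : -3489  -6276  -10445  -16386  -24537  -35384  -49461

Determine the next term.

First differences: -2787  -4169  -5941  -8151  -10847  -14077
Second differences: -1382  -1772  -2210  -2696  -3230
Third differences: -390  -438  -486  -534
Fourth differences: -48  -48  -48
Fourth differences constant at -48.
-534 − 48 = -582;  -3230 − 582 = -3812;  -14077 − 3812 = -17889;  -49461 − 17889 = -67350

-67350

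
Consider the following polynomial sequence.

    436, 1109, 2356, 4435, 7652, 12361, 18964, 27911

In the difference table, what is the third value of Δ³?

First differences: 673, 1247, 2079, 3217, 4709, 6603, 8947
Second differences: 574, 832, 1138, 1492, 1894, 2344
Third differences: 258, 306, 354, 402, 450
Fourth differences: 48, 48, 48, 48

354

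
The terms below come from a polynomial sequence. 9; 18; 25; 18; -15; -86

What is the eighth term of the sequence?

Δ: 9  7  -7  -33  -71
Δ²: -2  -14  -26  -38
Δ³: -12  -12  -12
The third differences are constant (-12).
-38 − 12 = -50;  -71 − 50 = -121;  -86 − 121 = -207
-50 − 12 = -62;  -121 − 62 = -183;  -207 − 183 = -390

-390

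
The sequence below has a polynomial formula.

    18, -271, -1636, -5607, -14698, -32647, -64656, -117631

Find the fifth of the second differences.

-14060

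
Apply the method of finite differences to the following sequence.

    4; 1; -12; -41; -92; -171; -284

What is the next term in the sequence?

-437

-3  -13  -29  -51  -79  -113
-10  -16  -22  -28  -34
-6  -6  -6  -6
Third differences constant at -6.
-34 − 6 = -40;  -113 − 40 = -153;  -284 − 153 = -437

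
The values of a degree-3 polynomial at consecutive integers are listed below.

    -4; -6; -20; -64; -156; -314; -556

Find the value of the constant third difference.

-18

Δ: -2, -14, -44, -92, -158, -242
Δ²: -12, -30, -48, -66, -84
Δ³: -18, -18, -18, -18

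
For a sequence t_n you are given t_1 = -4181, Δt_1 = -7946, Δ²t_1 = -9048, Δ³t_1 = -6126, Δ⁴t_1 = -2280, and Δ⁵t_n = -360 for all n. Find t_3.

Build the table forward from the leading diagonal:
Fifth differences: -360  -360  -360
Fourth differences: -2280  -2640  -3000
Third differences: -6126  -8406  -11046
Second differences: -9048  -15174  -23580
First differences: -7946  -16994  -32168
t: -4181  -12127  -29121

-29121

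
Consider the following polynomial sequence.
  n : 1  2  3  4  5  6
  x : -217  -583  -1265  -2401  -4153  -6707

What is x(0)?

-53

-366, -682, -1136, -1752, -2554
-316, -454, -616, -802
-138, -162, -186
-24, -24
The fourth differences are constant at -24.
Work back: -138 + 24 = -114;  -316 + 114 = -202;  -366 + 202 = -164;  -217 + 164 = -53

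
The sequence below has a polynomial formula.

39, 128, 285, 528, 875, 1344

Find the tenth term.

89 , 157 , 243 , 347 , 469
68 , 86 , 104 , 122
18 , 18 , 18
Constant third difference = 18, so extend:
122 + 18 = 140;  469 + 140 = 609;  1344 + 609 = 1953
140 + 18 = 158;  609 + 158 = 767;  1953 + 767 = 2720
158 + 18 = 176;  767 + 176 = 943;  2720 + 943 = 3663
176 + 18 = 194;  943 + 194 = 1137;  3663 + 1137 = 4800

4800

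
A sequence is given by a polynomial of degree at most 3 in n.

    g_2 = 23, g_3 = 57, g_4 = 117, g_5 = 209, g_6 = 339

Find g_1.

9

34  60  92  130
26  32  38
6  6
The third differences are constant at 6.
Work back: 26 − 6 = 20;  34 − 20 = 14;  23 − 14 = 9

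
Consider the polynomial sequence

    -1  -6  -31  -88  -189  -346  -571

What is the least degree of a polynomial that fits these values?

3

First differences: -5, -25, -57, -101, -157, -225
Second differences: -20, -32, -44, -56, -68
Third differences: -12, -12, -12, -12
The third differences are constant, so the polynomial has degree 3.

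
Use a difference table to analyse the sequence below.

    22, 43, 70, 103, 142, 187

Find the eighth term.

295

D1: 21  27  33  39  45
D2: 6  6  6  6
Constant second difference = 6, so extend:
45 + 6 = 51;  187 + 51 = 238
51 + 6 = 57;  238 + 57 = 295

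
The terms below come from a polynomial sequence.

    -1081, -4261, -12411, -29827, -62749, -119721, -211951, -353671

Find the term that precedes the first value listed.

-159

-3180, -8150, -17416, -32922, -56972, -92230, -141720
-4970, -9266, -15506, -24050, -35258, -49490
-4296, -6240, -8544, -11208, -14232
-1944, -2304, -2664, -3024
-360, -360, -360
The fifth differences are constant at -360.
Work back: -1944 + 360 = -1584;  -4296 + 1584 = -2712;  -4970 + 2712 = -2258;  -3180 + 2258 = -922;  -1081 + 922 = -159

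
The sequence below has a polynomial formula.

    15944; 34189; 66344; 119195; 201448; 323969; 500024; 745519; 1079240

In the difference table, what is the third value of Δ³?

10866

D1: 18245, 32155, 52851, 82253, 122521, 176055, 245495, 333721
D2: 13910, 20696, 29402, 40268, 53534, 69440, 88226
D3: 6786, 8706, 10866, 13266, 15906, 18786
D4: 1920, 2160, 2400, 2640, 2880
D5: 240, 240, 240, 240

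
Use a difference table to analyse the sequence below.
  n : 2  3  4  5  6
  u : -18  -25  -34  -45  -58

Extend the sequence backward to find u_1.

-13

First differences: -7  -9  -11  -13
Second differences: -2  -2  -2
The second differences are constant at -2.
Work back: -7 + 2 = -5;  -18 + 5 = -13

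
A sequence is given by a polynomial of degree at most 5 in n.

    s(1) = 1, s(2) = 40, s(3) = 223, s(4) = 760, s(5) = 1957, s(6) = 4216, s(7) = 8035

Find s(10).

First differences: 39 , 183 , 537 , 1197 , 2259 , 3819
Second differences: 144 , 354 , 660 , 1062 , 1560
Third differences: 210 , 306 , 402 , 498
Fourth differences: 96 , 96 , 96
The fourth differences are constant (96).
498 + 96 = 594;  1560 + 594 = 2154;  3819 + 2154 = 5973;  8035 + 5973 = 14008
594 + 96 = 690;  2154 + 690 = 2844;  5973 + 2844 = 8817;  14008 + 8817 = 22825
690 + 96 = 786;  2844 + 786 = 3630;  8817 + 3630 = 12447;  22825 + 12447 = 35272

35272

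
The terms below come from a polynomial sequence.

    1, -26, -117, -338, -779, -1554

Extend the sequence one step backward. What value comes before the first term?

6

-27, -91, -221, -441, -775
-64, -130, -220, -334
-66, -90, -114
-24, -24
The fourth differences are constant at -24.
Work back: -66 + 24 = -42;  -64 + 42 = -22;  -27 + 22 = -5;  1 + 5 = 6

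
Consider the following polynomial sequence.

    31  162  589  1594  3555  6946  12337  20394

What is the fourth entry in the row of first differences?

Δ: 131, 427, 1005, 1961, 3391, 5391, 8057
Δ²: 296, 578, 956, 1430, 2000, 2666
Δ³: 282, 378, 474, 570, 666
Δ⁴: 96, 96, 96, 96

1961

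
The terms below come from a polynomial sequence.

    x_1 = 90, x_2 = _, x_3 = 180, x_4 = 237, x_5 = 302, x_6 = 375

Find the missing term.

131

Using the last 4 terms:
57  65  73
8  8
Constant second difference = 8.
Extend backward: 57 − 8 = 49;  180 − 49 = 131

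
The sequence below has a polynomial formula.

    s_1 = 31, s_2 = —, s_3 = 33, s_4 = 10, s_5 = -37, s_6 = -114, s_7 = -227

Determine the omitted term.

38

Using the last 5 terms:
Δ: -23, -47, -77, -113
Δ²: -24, -30, -36
Δ³: -6, -6
Constant third difference = -6.
Extend backward: -24 + 6 = -18;  -23 + 18 = -5;  33 + 5 = 38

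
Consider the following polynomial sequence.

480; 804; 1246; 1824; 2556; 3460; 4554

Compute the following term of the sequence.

5856

First differences: 324  442  578  732  904  1094
Second differences: 118  136  154  172  190
Third differences: 18  18  18  18
Constant third difference = 18, so extend:
190 + 18 = 208;  1094 + 208 = 1302;  4554 + 1302 = 5856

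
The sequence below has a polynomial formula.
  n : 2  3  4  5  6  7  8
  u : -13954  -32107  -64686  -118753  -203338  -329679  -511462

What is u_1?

-4893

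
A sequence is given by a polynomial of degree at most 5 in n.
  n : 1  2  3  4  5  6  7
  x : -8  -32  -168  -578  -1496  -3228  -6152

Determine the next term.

-10718

-24, -136, -410, -918, -1732, -2924
-112, -274, -508, -814, -1192
-162, -234, -306, -378
-72, -72, -72
Fourth differences constant at -72.
-378 − 72 = -450;  -1192 − 450 = -1642;  -2924 − 1642 = -4566;  -6152 − 4566 = -10718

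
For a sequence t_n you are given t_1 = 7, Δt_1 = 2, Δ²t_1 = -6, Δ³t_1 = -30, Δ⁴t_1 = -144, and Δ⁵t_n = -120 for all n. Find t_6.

Build the table forward from the leading diagonal:
Fifth differences: -120  -120  -120  -120  -120  -120
Fourth differences: -144  -264  -384  -504  -624  -744
Third differences: -30  -174  -438  -822  -1326  -1950
Second differences: -6  -36  -210  -648  -1470  -2796
First differences: 2  -4  -40  -250  -898  -2368
t: 7  9  5  -35  -285  -1183

-1183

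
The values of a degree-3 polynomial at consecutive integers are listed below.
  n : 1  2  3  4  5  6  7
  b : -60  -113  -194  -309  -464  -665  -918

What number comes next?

-1229

D1: -53 , -81 , -115 , -155 , -201 , -253
D2: -28 , -34 , -40 , -46 , -52
D3: -6 , -6 , -6 , -6
Constant third difference = -6, so extend:
-52 − 6 = -58;  -253 − 58 = -311;  -918 − 311 = -1229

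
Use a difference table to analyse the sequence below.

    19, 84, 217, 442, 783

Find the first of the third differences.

24

D1: 65, 133, 225, 341
D2: 68, 92, 116
D3: 24, 24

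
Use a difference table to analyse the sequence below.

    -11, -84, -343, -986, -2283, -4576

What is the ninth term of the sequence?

Δ: -73 , -259 , -643 , -1297 , -2293
Δ²: -186 , -384 , -654 , -996
Δ³: -198 , -270 , -342
Δ⁴: -72 , -72
Fourth differences constant at -72.
-342 − 72 = -414;  -996 − 414 = -1410;  -2293 − 1410 = -3703;  -4576 − 3703 = -8279
-414 − 72 = -486;  -1410 − 486 = -1896;  -3703 − 1896 = -5599;  -8279 − 5599 = -13878
-486 − 72 = -558;  -1896 − 558 = -2454;  -5599 − 2454 = -8053;  -13878 − 8053 = -21931

-21931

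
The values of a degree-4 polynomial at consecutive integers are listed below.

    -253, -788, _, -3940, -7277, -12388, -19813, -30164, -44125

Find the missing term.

Using the last 6 terms:
-3337, -5111, -7425, -10351, -13961
-1774, -2314, -2926, -3610
-540, -612, -684
-72, -72
Constant fourth difference = -72.
Extend backward: -540 + 72 = -468;  -1774 + 468 = -1306;  -3337 + 1306 = -2031;  -3940 + 2031 = -1909

-1909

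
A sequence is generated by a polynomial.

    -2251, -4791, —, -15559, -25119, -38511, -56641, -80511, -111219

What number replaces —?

-9021

Using the last 6 terms:
-9560, -13392, -18130, -23870, -30708
-3832, -4738, -5740, -6838
-906, -1002, -1098
-96, -96
Constant fourth difference = -96.
Extend backward: -906 + 96 = -810;  -3832 + 810 = -3022;  -9560 + 3022 = -6538;  -15559 + 6538 = -9021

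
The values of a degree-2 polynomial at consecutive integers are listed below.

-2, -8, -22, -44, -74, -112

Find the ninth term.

-274

Δ: -6  -14  -22  -30  -38
Δ²: -8  -8  -8  -8
The second differences are constant (-8).
-38 − 8 = -46;  -112 − 46 = -158
-46 − 8 = -54;  -158 − 54 = -212
-54 − 8 = -62;  -212 − 62 = -274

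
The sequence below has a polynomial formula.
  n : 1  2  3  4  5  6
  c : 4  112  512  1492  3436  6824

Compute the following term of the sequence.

12232

108, 400, 980, 1944, 3388
292, 580, 964, 1444
288, 384, 480
96, 96
Fourth differences constant at 96.
480 + 96 = 576;  1444 + 576 = 2020;  3388 + 2020 = 5408;  6824 + 5408 = 12232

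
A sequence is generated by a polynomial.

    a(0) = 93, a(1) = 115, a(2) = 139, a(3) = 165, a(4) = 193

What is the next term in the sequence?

Δ: 22, 24, 26, 28
Δ²: 2, 2, 2
The second differences are constant (2).
28 + 2 = 30;  193 + 30 = 223

223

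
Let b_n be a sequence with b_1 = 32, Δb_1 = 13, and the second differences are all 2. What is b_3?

Build the table forward from the leading diagonal:
Second differences: 2, 2, 2
First differences: 13, 15, 17
b: 32, 45, 60

60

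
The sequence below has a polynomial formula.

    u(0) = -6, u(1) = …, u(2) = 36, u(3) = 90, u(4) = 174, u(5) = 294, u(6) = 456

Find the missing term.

Using the last 5 terms:
First differences: 54, 84, 120, 162
Second differences: 30, 36, 42
Third differences: 6, 6
Constant third difference = 6.
Extend backward: 30 − 6 = 24;  54 − 24 = 30;  36 − 30 = 6

6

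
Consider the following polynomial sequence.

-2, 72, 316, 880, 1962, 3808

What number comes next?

6712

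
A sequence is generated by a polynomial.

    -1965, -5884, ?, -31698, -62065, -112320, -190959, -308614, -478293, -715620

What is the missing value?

Using the last 7 terms:
-30367, -50255, -78639, -117655, -169679, -237327
-19888, -28384, -39016, -52024, -67648
-8496, -10632, -13008, -15624
-2136, -2376, -2616
-240, -240
Constant fifth difference = -240.
Extend backward: -2136 + 240 = -1896;  -8496 + 1896 = -6600;  -19888 + 6600 = -13288;  -30367 + 13288 = -17079;  -31698 + 17079 = -14619

-14619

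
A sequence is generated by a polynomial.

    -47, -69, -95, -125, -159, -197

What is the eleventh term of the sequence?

-447

-22, -26, -30, -34, -38
-4, -4, -4, -4
The second differences are constant (-4).
-38 − 4 = -42;  -197 − 42 = -239
-42 − 4 = -46;  -239 − 46 = -285
-46 − 4 = -50;  -285 − 50 = -335
-50 − 4 = -54;  -335 − 54 = -389
-54 − 4 = -58;  -389 − 58 = -447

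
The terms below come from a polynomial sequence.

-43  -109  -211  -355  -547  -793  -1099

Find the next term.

-66  -102  -144  -192  -246  -306
-36  -42  -48  -54  -60
-6  -6  -6  -6
The third differences are constant (-6).
-60 − 6 = -66;  -306 − 66 = -372;  -1099 − 372 = -1471

-1471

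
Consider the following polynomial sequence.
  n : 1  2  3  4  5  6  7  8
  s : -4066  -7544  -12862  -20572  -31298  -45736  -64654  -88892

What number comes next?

Δ: -3478 , -5318 , -7710 , -10726 , -14438 , -18918 , -24238
Δ²: -1840 , -2392 , -3016 , -3712 , -4480 , -5320
Δ³: -552 , -624 , -696 , -768 , -840
Δ⁴: -72 , -72 , -72 , -72
The fourth differences are constant (-72).
-840 − 72 = -912;  -5320 − 912 = -6232;  -24238 − 6232 = -30470;  -88892 − 30470 = -119362

-119362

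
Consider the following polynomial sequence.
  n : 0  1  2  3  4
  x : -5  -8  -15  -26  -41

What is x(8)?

-141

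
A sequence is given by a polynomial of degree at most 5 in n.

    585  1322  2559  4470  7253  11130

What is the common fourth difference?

D1: 737, 1237, 1911, 2783, 3877
D2: 500, 674, 872, 1094
D3: 174, 198, 222
D4: 24, 24

24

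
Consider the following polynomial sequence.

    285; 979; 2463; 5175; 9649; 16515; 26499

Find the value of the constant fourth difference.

First differences: 694, 1484, 2712, 4474, 6866, 9984
Second differences: 790, 1228, 1762, 2392, 3118
Third differences: 438, 534, 630, 726
Fourth differences: 96, 96, 96

96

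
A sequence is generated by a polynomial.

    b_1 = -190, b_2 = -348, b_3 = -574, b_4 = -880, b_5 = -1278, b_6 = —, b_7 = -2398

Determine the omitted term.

-1780

Using the first 5 terms:
-158, -226, -306, -398
-68, -80, -92
-12, -12
Constant third difference = -12.
Extend forward: -92 − 12 = -104;  -398 − 104 = -502;  -1278 − 502 = -1780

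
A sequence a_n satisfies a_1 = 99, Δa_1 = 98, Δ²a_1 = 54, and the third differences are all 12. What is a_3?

Build the table forward from the leading diagonal:
D3: 12  12  12
D2: 54  66  78
D1: 98  152  218
a: 99  197  349

349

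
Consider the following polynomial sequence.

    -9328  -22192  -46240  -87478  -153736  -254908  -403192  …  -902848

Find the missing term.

Using the first 7 terms:
D1: -12864, -24048, -41238, -66258, -101172, -148284
D2: -11184, -17190, -25020, -34914, -47112
D3: -6006, -7830, -9894, -12198
D4: -1824, -2064, -2304
D5: -240, -240
Constant fifth difference = -240.
Extend forward: -2304 − 240 = -2544;  -12198 − 2544 = -14742;  -47112 − 14742 = -61854;  -148284 − 61854 = -210138;  -403192 − 210138 = -613330

-613330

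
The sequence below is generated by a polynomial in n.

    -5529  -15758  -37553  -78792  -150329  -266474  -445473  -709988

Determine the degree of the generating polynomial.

5

-10229, -21795, -41239, -71537, -116145, -178999, -264515
-11566, -19444, -30298, -44608, -62854, -85516
-7878, -10854, -14310, -18246, -22662
-2976, -3456, -3936, -4416
-480, -480, -480
The fifth differences are constant, so the polynomial has degree 5.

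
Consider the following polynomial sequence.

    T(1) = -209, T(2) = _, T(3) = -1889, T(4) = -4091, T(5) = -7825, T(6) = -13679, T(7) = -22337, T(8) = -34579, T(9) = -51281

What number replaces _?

-727

Using the last 7 terms:
Δ: -2202  -3734  -5854  -8658  -12242  -16702
Δ²: -1532  -2120  -2804  -3584  -4460
Δ³: -588  -684  -780  -876
Δ⁴: -96  -96  -96
Constant fourth difference = -96.
Extend backward: -588 + 96 = -492;  -1532 + 492 = -1040;  -2202 + 1040 = -1162;  -1889 + 1162 = -727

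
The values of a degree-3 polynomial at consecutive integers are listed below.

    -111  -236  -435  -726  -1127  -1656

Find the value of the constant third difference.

D1: -125, -199, -291, -401, -529
D2: -74, -92, -110, -128
D3: -18, -18, -18

-18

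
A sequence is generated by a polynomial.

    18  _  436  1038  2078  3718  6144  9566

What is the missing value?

Using the last 6 terms:
Δ: 602  1040  1640  2426  3422
Δ²: 438  600  786  996
Δ³: 162  186  210
Δ⁴: 24  24
Constant fourth difference = 24.
Extend backward: 162 − 24 = 138;  438 − 138 = 300;  602 − 300 = 302;  436 − 302 = 134

134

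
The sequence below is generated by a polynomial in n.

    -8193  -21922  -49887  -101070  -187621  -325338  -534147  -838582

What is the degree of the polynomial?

-13729, -27965, -51183, -86551, -137717, -208809, -304435
-14236, -23218, -35368, -51166, -71092, -95626
-8982, -12150, -15798, -19926, -24534
-3168, -3648, -4128, -4608
-480, -480, -480
The fifth differences are constant, so the polynomial has degree 5.

5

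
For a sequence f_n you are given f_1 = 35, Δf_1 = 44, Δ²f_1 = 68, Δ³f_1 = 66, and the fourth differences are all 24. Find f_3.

191

Build the table forward from the leading diagonal:
Δ⁴: 24, 24, 24
Δ³: 66, 90, 114
Δ²: 68, 134, 224
Δ: 44, 112, 246
f: 35, 79, 191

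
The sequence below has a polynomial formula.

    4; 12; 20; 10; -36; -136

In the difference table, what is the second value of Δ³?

D1: 8, 8, -10, -46, -100
D2: 0, -18, -36, -54
D3: -18, -18, -18

-18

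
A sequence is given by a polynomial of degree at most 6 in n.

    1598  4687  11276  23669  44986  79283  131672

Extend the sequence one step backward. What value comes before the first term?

401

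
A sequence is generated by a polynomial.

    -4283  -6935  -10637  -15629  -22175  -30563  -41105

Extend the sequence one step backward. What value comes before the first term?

-2465

-2652  -3702  -4992  -6546  -8388  -10542
-1050  -1290  -1554  -1842  -2154
-240  -264  -288  -312
-24  -24  -24
The fourth differences are constant at -24.
Work back: -240 + 24 = -216;  -1050 + 216 = -834;  -2652 + 834 = -1818;  -4283 + 1818 = -2465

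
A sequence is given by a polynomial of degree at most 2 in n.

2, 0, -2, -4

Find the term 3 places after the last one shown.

D1: -2, -2, -2
The first differences are constant (-2).
-4 − 2 = -6
-6 − 2 = -8
-8 − 2 = -10

-10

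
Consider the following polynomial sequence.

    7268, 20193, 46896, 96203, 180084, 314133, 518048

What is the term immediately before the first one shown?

First differences: 12925, 26703, 49307, 83881, 134049, 203915
Second differences: 13778, 22604, 34574, 50168, 69866
Third differences: 8826, 11970, 15594, 19698
Fourth differences: 3144, 3624, 4104
Fifth differences: 480, 480
The fifth differences are constant at 480.
Work back: 3144 − 480 = 2664;  8826 − 2664 = 6162;  13778 − 6162 = 7616;  12925 − 7616 = 5309;  7268 − 5309 = 1959

1959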